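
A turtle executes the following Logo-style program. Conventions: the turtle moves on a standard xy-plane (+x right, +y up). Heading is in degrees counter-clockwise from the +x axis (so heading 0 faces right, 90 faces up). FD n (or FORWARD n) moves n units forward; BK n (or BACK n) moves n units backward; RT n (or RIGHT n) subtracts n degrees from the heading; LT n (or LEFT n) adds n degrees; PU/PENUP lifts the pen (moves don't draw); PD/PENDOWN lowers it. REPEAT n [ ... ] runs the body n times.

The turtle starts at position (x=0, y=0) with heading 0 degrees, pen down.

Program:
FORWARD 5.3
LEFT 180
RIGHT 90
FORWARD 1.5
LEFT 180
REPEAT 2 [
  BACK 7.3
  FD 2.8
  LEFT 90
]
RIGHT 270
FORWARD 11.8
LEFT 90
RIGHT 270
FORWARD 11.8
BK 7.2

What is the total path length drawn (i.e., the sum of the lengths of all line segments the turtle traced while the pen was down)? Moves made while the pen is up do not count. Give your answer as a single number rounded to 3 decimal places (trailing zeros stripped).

Executing turtle program step by step:
Start: pos=(0,0), heading=0, pen down
FD 5.3: (0,0) -> (5.3,0) [heading=0, draw]
LT 180: heading 0 -> 180
RT 90: heading 180 -> 90
FD 1.5: (5.3,0) -> (5.3,1.5) [heading=90, draw]
LT 180: heading 90 -> 270
REPEAT 2 [
  -- iteration 1/2 --
  BK 7.3: (5.3,1.5) -> (5.3,8.8) [heading=270, draw]
  FD 2.8: (5.3,8.8) -> (5.3,6) [heading=270, draw]
  LT 90: heading 270 -> 0
  -- iteration 2/2 --
  BK 7.3: (5.3,6) -> (-2,6) [heading=0, draw]
  FD 2.8: (-2,6) -> (0.8,6) [heading=0, draw]
  LT 90: heading 0 -> 90
]
RT 270: heading 90 -> 180
FD 11.8: (0.8,6) -> (-11,6) [heading=180, draw]
LT 90: heading 180 -> 270
RT 270: heading 270 -> 0
FD 11.8: (-11,6) -> (0.8,6) [heading=0, draw]
BK 7.2: (0.8,6) -> (-6.4,6) [heading=0, draw]
Final: pos=(-6.4,6), heading=0, 9 segment(s) drawn

Segment lengths:
  seg 1: (0,0) -> (5.3,0), length = 5.3
  seg 2: (5.3,0) -> (5.3,1.5), length = 1.5
  seg 3: (5.3,1.5) -> (5.3,8.8), length = 7.3
  seg 4: (5.3,8.8) -> (5.3,6), length = 2.8
  seg 5: (5.3,6) -> (-2,6), length = 7.3
  seg 6: (-2,6) -> (0.8,6), length = 2.8
  seg 7: (0.8,6) -> (-11,6), length = 11.8
  seg 8: (-11,6) -> (0.8,6), length = 11.8
  seg 9: (0.8,6) -> (-6.4,6), length = 7.2
Total = 57.8

Answer: 57.8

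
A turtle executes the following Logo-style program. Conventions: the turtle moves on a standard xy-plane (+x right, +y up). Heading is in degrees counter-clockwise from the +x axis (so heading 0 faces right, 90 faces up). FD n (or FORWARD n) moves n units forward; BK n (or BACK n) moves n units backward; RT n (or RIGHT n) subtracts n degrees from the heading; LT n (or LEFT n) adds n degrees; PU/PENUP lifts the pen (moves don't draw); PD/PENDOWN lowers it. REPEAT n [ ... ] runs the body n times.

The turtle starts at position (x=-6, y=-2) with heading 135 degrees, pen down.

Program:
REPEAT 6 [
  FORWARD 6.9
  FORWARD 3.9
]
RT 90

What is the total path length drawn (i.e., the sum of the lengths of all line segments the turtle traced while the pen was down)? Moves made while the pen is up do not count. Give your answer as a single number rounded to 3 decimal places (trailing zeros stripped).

Executing turtle program step by step:
Start: pos=(-6,-2), heading=135, pen down
REPEAT 6 [
  -- iteration 1/6 --
  FD 6.9: (-6,-2) -> (-10.879,2.879) [heading=135, draw]
  FD 3.9: (-10.879,2.879) -> (-13.637,5.637) [heading=135, draw]
  -- iteration 2/6 --
  FD 6.9: (-13.637,5.637) -> (-18.516,10.516) [heading=135, draw]
  FD 3.9: (-18.516,10.516) -> (-21.274,13.274) [heading=135, draw]
  -- iteration 3/6 --
  FD 6.9: (-21.274,13.274) -> (-26.153,18.153) [heading=135, draw]
  FD 3.9: (-26.153,18.153) -> (-28.91,20.91) [heading=135, draw]
  -- iteration 4/6 --
  FD 6.9: (-28.91,20.91) -> (-33.789,25.789) [heading=135, draw]
  FD 3.9: (-33.789,25.789) -> (-36.547,28.547) [heading=135, draw]
  -- iteration 5/6 --
  FD 6.9: (-36.547,28.547) -> (-41.426,33.426) [heading=135, draw]
  FD 3.9: (-41.426,33.426) -> (-44.184,36.184) [heading=135, draw]
  -- iteration 6/6 --
  FD 6.9: (-44.184,36.184) -> (-49.063,41.063) [heading=135, draw]
  FD 3.9: (-49.063,41.063) -> (-51.821,43.821) [heading=135, draw]
]
RT 90: heading 135 -> 45
Final: pos=(-51.821,43.821), heading=45, 12 segment(s) drawn

Segment lengths:
  seg 1: (-6,-2) -> (-10.879,2.879), length = 6.9
  seg 2: (-10.879,2.879) -> (-13.637,5.637), length = 3.9
  seg 3: (-13.637,5.637) -> (-18.516,10.516), length = 6.9
  seg 4: (-18.516,10.516) -> (-21.274,13.274), length = 3.9
  seg 5: (-21.274,13.274) -> (-26.153,18.153), length = 6.9
  seg 6: (-26.153,18.153) -> (-28.91,20.91), length = 3.9
  seg 7: (-28.91,20.91) -> (-33.789,25.789), length = 6.9
  seg 8: (-33.789,25.789) -> (-36.547,28.547), length = 3.9
  seg 9: (-36.547,28.547) -> (-41.426,33.426), length = 6.9
  seg 10: (-41.426,33.426) -> (-44.184,36.184), length = 3.9
  seg 11: (-44.184,36.184) -> (-49.063,41.063), length = 6.9
  seg 12: (-49.063,41.063) -> (-51.821,43.821), length = 3.9
Total = 64.8

Answer: 64.8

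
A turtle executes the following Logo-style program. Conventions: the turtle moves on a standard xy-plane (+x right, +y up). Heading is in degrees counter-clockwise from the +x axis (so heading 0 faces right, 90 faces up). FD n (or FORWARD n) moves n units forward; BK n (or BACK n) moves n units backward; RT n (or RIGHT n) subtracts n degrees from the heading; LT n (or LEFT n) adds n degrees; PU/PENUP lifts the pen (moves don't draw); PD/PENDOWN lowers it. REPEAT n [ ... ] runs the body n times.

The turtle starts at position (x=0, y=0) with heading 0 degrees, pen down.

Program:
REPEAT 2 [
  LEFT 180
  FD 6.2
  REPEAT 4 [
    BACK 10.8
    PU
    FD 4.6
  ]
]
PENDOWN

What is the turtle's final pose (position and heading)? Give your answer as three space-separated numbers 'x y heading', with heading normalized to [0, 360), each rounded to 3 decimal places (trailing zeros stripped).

Answer: 0 0 0

Derivation:
Executing turtle program step by step:
Start: pos=(0,0), heading=0, pen down
REPEAT 2 [
  -- iteration 1/2 --
  LT 180: heading 0 -> 180
  FD 6.2: (0,0) -> (-6.2,0) [heading=180, draw]
  REPEAT 4 [
    -- iteration 1/4 --
    BK 10.8: (-6.2,0) -> (4.6,0) [heading=180, draw]
    PU: pen up
    FD 4.6: (4.6,0) -> (0,0) [heading=180, move]
    -- iteration 2/4 --
    BK 10.8: (0,0) -> (10.8,0) [heading=180, move]
    PU: pen up
    FD 4.6: (10.8,0) -> (6.2,0) [heading=180, move]
    -- iteration 3/4 --
    BK 10.8: (6.2,0) -> (17,0) [heading=180, move]
    PU: pen up
    FD 4.6: (17,0) -> (12.4,0) [heading=180, move]
    -- iteration 4/4 --
    BK 10.8: (12.4,0) -> (23.2,0) [heading=180, move]
    PU: pen up
    FD 4.6: (23.2,0) -> (18.6,0) [heading=180, move]
  ]
  -- iteration 2/2 --
  LT 180: heading 180 -> 0
  FD 6.2: (18.6,0) -> (24.8,0) [heading=0, move]
  REPEAT 4 [
    -- iteration 1/4 --
    BK 10.8: (24.8,0) -> (14,0) [heading=0, move]
    PU: pen up
    FD 4.6: (14,0) -> (18.6,0) [heading=0, move]
    -- iteration 2/4 --
    BK 10.8: (18.6,0) -> (7.8,0) [heading=0, move]
    PU: pen up
    FD 4.6: (7.8,0) -> (12.4,0) [heading=0, move]
    -- iteration 3/4 --
    BK 10.8: (12.4,0) -> (1.6,0) [heading=0, move]
    PU: pen up
    FD 4.6: (1.6,0) -> (6.2,0) [heading=0, move]
    -- iteration 4/4 --
    BK 10.8: (6.2,0) -> (-4.6,0) [heading=0, move]
    PU: pen up
    FD 4.6: (-4.6,0) -> (0,0) [heading=0, move]
  ]
]
PD: pen down
Final: pos=(0,0), heading=0, 2 segment(s) drawn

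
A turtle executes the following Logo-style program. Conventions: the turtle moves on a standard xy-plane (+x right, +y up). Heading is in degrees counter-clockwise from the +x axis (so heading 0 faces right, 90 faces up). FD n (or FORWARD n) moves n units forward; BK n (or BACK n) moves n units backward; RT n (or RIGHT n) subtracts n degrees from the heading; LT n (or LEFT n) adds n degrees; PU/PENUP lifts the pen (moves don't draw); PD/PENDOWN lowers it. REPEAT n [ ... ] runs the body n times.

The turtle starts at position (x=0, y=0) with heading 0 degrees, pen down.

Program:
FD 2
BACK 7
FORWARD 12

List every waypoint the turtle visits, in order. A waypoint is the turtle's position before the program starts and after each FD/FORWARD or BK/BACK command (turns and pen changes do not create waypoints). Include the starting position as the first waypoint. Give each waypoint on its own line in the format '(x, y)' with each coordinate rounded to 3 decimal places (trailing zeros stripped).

Executing turtle program step by step:
Start: pos=(0,0), heading=0, pen down
FD 2: (0,0) -> (2,0) [heading=0, draw]
BK 7: (2,0) -> (-5,0) [heading=0, draw]
FD 12: (-5,0) -> (7,0) [heading=0, draw]
Final: pos=(7,0), heading=0, 3 segment(s) drawn
Waypoints (4 total):
(0, 0)
(2, 0)
(-5, 0)
(7, 0)

Answer: (0, 0)
(2, 0)
(-5, 0)
(7, 0)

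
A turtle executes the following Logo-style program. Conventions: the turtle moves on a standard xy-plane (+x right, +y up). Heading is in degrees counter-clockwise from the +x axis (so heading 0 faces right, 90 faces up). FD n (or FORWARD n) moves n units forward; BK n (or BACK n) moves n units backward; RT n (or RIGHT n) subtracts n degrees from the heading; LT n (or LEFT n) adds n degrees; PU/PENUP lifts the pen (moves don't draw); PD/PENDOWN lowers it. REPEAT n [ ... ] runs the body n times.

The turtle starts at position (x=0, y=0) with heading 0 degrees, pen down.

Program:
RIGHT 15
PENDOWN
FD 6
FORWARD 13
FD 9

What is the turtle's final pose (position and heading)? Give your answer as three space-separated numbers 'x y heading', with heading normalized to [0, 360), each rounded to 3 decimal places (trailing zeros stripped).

Answer: 27.046 -7.247 345

Derivation:
Executing turtle program step by step:
Start: pos=(0,0), heading=0, pen down
RT 15: heading 0 -> 345
PD: pen down
FD 6: (0,0) -> (5.796,-1.553) [heading=345, draw]
FD 13: (5.796,-1.553) -> (18.353,-4.918) [heading=345, draw]
FD 9: (18.353,-4.918) -> (27.046,-7.247) [heading=345, draw]
Final: pos=(27.046,-7.247), heading=345, 3 segment(s) drawn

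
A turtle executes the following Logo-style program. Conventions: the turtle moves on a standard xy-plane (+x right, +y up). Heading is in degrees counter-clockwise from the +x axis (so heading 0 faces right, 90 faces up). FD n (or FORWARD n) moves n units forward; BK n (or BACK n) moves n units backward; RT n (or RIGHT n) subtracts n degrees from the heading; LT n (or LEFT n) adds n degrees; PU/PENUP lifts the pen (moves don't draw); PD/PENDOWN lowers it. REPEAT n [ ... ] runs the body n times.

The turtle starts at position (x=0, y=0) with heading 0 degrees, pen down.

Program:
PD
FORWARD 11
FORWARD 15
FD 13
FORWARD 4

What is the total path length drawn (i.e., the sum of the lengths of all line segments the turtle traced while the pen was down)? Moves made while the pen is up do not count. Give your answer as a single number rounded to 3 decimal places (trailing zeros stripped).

Answer: 43

Derivation:
Executing turtle program step by step:
Start: pos=(0,0), heading=0, pen down
PD: pen down
FD 11: (0,0) -> (11,0) [heading=0, draw]
FD 15: (11,0) -> (26,0) [heading=0, draw]
FD 13: (26,0) -> (39,0) [heading=0, draw]
FD 4: (39,0) -> (43,0) [heading=0, draw]
Final: pos=(43,0), heading=0, 4 segment(s) drawn

Segment lengths:
  seg 1: (0,0) -> (11,0), length = 11
  seg 2: (11,0) -> (26,0), length = 15
  seg 3: (26,0) -> (39,0), length = 13
  seg 4: (39,0) -> (43,0), length = 4
Total = 43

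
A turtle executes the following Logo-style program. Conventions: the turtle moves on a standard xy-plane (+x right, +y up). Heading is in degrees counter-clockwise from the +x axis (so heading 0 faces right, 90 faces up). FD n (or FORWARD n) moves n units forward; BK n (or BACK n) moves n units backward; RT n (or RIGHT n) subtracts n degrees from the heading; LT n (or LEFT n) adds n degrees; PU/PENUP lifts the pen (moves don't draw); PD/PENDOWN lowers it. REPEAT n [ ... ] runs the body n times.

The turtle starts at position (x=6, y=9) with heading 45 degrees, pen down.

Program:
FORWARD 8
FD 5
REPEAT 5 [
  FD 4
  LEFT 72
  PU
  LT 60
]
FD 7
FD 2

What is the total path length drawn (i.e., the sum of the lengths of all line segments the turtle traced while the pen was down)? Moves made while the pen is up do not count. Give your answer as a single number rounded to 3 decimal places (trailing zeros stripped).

Answer: 17

Derivation:
Executing turtle program step by step:
Start: pos=(6,9), heading=45, pen down
FD 8: (6,9) -> (11.657,14.657) [heading=45, draw]
FD 5: (11.657,14.657) -> (15.192,18.192) [heading=45, draw]
REPEAT 5 [
  -- iteration 1/5 --
  FD 4: (15.192,18.192) -> (18.021,21.021) [heading=45, draw]
  LT 72: heading 45 -> 117
  PU: pen up
  LT 60: heading 117 -> 177
  -- iteration 2/5 --
  FD 4: (18.021,21.021) -> (14.026,21.23) [heading=177, move]
  LT 72: heading 177 -> 249
  PU: pen up
  LT 60: heading 249 -> 309
  -- iteration 3/5 --
  FD 4: (14.026,21.23) -> (16.544,18.122) [heading=309, move]
  LT 72: heading 309 -> 21
  PU: pen up
  LT 60: heading 21 -> 81
  -- iteration 4/5 --
  FD 4: (16.544,18.122) -> (17.169,22.072) [heading=81, move]
  LT 72: heading 81 -> 153
  PU: pen up
  LT 60: heading 153 -> 213
  -- iteration 5/5 --
  FD 4: (17.169,22.072) -> (13.815,19.894) [heading=213, move]
  LT 72: heading 213 -> 285
  PU: pen up
  LT 60: heading 285 -> 345
]
FD 7: (13.815,19.894) -> (20.576,18.082) [heading=345, move]
FD 2: (20.576,18.082) -> (22.508,17.564) [heading=345, move]
Final: pos=(22.508,17.564), heading=345, 3 segment(s) drawn

Segment lengths:
  seg 1: (6,9) -> (11.657,14.657), length = 8
  seg 2: (11.657,14.657) -> (15.192,18.192), length = 5
  seg 3: (15.192,18.192) -> (18.021,21.021), length = 4
Total = 17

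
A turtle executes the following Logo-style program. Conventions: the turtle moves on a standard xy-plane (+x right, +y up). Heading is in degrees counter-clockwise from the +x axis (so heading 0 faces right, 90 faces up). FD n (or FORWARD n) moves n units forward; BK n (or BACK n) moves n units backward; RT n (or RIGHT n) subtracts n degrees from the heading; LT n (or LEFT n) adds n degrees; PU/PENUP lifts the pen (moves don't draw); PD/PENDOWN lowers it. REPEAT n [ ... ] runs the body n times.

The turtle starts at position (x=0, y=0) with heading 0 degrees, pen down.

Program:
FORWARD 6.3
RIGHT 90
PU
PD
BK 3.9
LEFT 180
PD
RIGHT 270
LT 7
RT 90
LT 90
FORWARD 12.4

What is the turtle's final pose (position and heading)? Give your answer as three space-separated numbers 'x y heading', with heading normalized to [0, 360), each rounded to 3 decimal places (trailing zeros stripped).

Executing turtle program step by step:
Start: pos=(0,0), heading=0, pen down
FD 6.3: (0,0) -> (6.3,0) [heading=0, draw]
RT 90: heading 0 -> 270
PU: pen up
PD: pen down
BK 3.9: (6.3,0) -> (6.3,3.9) [heading=270, draw]
LT 180: heading 270 -> 90
PD: pen down
RT 270: heading 90 -> 180
LT 7: heading 180 -> 187
RT 90: heading 187 -> 97
LT 90: heading 97 -> 187
FD 12.4: (6.3,3.9) -> (-6.008,2.389) [heading=187, draw]
Final: pos=(-6.008,2.389), heading=187, 3 segment(s) drawn

Answer: -6.008 2.389 187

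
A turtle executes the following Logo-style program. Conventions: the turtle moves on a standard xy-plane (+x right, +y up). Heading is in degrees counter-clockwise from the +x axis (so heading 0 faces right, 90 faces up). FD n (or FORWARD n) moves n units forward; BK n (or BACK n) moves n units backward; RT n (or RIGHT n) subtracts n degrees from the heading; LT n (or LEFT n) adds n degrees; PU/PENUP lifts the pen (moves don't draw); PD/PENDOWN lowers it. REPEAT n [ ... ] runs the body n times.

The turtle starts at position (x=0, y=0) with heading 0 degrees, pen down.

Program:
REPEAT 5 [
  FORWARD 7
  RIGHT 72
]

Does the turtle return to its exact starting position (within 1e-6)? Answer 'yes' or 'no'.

Executing turtle program step by step:
Start: pos=(0,0), heading=0, pen down
REPEAT 5 [
  -- iteration 1/5 --
  FD 7: (0,0) -> (7,0) [heading=0, draw]
  RT 72: heading 0 -> 288
  -- iteration 2/5 --
  FD 7: (7,0) -> (9.163,-6.657) [heading=288, draw]
  RT 72: heading 288 -> 216
  -- iteration 3/5 --
  FD 7: (9.163,-6.657) -> (3.5,-10.772) [heading=216, draw]
  RT 72: heading 216 -> 144
  -- iteration 4/5 --
  FD 7: (3.5,-10.772) -> (-2.163,-6.657) [heading=144, draw]
  RT 72: heading 144 -> 72
  -- iteration 5/5 --
  FD 7: (-2.163,-6.657) -> (0,0) [heading=72, draw]
  RT 72: heading 72 -> 0
]
Final: pos=(0,0), heading=0, 5 segment(s) drawn

Start position: (0, 0)
Final position: (0, 0)
Distance = 0; < 1e-6 -> CLOSED

Answer: yes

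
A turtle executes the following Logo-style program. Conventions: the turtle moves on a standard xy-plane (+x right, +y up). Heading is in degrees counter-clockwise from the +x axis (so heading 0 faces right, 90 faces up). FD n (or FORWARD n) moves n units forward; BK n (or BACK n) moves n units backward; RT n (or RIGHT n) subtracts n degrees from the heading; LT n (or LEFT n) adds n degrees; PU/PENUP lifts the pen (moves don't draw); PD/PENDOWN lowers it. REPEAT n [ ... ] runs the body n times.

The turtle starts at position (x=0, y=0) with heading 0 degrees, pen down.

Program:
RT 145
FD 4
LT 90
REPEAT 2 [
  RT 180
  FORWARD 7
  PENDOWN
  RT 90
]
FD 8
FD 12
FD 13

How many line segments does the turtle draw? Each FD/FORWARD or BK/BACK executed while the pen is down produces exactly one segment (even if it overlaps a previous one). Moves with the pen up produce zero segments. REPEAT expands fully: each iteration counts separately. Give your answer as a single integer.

Answer: 6

Derivation:
Executing turtle program step by step:
Start: pos=(0,0), heading=0, pen down
RT 145: heading 0 -> 215
FD 4: (0,0) -> (-3.277,-2.294) [heading=215, draw]
LT 90: heading 215 -> 305
REPEAT 2 [
  -- iteration 1/2 --
  RT 180: heading 305 -> 125
  FD 7: (-3.277,-2.294) -> (-7.292,3.44) [heading=125, draw]
  PD: pen down
  RT 90: heading 125 -> 35
  -- iteration 2/2 --
  RT 180: heading 35 -> 215
  FD 7: (-7.292,3.44) -> (-13.026,-0.575) [heading=215, draw]
  PD: pen down
  RT 90: heading 215 -> 125
]
FD 8: (-13.026,-0.575) -> (-17.614,5.978) [heading=125, draw]
FD 12: (-17.614,5.978) -> (-24.497,15.808) [heading=125, draw]
FD 13: (-24.497,15.808) -> (-31.954,26.457) [heading=125, draw]
Final: pos=(-31.954,26.457), heading=125, 6 segment(s) drawn
Segments drawn: 6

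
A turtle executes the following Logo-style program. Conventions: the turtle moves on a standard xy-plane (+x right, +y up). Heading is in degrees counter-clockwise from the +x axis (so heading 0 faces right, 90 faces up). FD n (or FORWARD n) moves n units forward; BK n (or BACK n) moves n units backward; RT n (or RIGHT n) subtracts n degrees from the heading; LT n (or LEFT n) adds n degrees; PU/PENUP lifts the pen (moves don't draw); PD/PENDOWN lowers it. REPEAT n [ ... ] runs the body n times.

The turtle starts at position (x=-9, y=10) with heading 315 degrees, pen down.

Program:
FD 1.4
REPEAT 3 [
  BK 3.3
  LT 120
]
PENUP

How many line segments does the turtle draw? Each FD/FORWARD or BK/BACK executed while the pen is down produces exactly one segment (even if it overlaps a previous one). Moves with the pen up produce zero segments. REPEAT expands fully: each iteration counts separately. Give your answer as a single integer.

Executing turtle program step by step:
Start: pos=(-9,10), heading=315, pen down
FD 1.4: (-9,10) -> (-8.01,9.01) [heading=315, draw]
REPEAT 3 [
  -- iteration 1/3 --
  BK 3.3: (-8.01,9.01) -> (-10.344,11.344) [heading=315, draw]
  LT 120: heading 315 -> 75
  -- iteration 2/3 --
  BK 3.3: (-10.344,11.344) -> (-11.198,8.156) [heading=75, draw]
  LT 120: heading 75 -> 195
  -- iteration 3/3 --
  BK 3.3: (-11.198,8.156) -> (-8.01,9.01) [heading=195, draw]
  LT 120: heading 195 -> 315
]
PU: pen up
Final: pos=(-8.01,9.01), heading=315, 4 segment(s) drawn
Segments drawn: 4

Answer: 4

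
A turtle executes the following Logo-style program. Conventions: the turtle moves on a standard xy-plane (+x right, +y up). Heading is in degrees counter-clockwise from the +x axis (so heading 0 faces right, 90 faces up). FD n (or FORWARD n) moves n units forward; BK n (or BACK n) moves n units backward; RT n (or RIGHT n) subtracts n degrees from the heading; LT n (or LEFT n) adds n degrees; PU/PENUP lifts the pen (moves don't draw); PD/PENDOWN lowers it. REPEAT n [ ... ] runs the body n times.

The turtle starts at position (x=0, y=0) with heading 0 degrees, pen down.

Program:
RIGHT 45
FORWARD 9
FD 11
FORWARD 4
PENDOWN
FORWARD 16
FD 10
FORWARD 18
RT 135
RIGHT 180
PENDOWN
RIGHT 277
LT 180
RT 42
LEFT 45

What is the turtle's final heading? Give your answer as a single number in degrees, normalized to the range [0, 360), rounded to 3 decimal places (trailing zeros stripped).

Executing turtle program step by step:
Start: pos=(0,0), heading=0, pen down
RT 45: heading 0 -> 315
FD 9: (0,0) -> (6.364,-6.364) [heading=315, draw]
FD 11: (6.364,-6.364) -> (14.142,-14.142) [heading=315, draw]
FD 4: (14.142,-14.142) -> (16.971,-16.971) [heading=315, draw]
PD: pen down
FD 16: (16.971,-16.971) -> (28.284,-28.284) [heading=315, draw]
FD 10: (28.284,-28.284) -> (35.355,-35.355) [heading=315, draw]
FD 18: (35.355,-35.355) -> (48.083,-48.083) [heading=315, draw]
RT 135: heading 315 -> 180
RT 180: heading 180 -> 0
PD: pen down
RT 277: heading 0 -> 83
LT 180: heading 83 -> 263
RT 42: heading 263 -> 221
LT 45: heading 221 -> 266
Final: pos=(48.083,-48.083), heading=266, 6 segment(s) drawn

Answer: 266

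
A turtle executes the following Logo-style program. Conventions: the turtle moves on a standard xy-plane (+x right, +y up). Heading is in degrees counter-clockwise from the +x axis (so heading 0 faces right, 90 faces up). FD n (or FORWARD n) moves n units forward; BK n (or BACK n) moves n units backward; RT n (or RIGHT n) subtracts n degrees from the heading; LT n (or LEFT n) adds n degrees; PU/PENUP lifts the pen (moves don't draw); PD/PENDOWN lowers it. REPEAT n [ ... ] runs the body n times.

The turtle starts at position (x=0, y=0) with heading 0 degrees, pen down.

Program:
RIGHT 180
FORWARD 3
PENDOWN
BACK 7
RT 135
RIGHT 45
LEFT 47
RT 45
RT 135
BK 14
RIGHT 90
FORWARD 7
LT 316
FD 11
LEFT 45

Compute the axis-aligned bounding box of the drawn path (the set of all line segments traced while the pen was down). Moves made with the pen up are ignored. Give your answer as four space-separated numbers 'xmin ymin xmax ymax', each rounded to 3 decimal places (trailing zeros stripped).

Answer: -3 0 13.548 25.998

Derivation:
Executing turtle program step by step:
Start: pos=(0,0), heading=0, pen down
RT 180: heading 0 -> 180
FD 3: (0,0) -> (-3,0) [heading=180, draw]
PD: pen down
BK 7: (-3,0) -> (4,0) [heading=180, draw]
RT 135: heading 180 -> 45
RT 45: heading 45 -> 0
LT 47: heading 0 -> 47
RT 45: heading 47 -> 2
RT 135: heading 2 -> 227
BK 14: (4,0) -> (13.548,10.239) [heading=227, draw]
RT 90: heading 227 -> 137
FD 7: (13.548,10.239) -> (8.429,15.013) [heading=137, draw]
LT 316: heading 137 -> 93
FD 11: (8.429,15.013) -> (7.853,25.998) [heading=93, draw]
LT 45: heading 93 -> 138
Final: pos=(7.853,25.998), heading=138, 5 segment(s) drawn

Segment endpoints: x in {-3, 0, 4, 7.853, 8.429, 13.548}, y in {0, 0, 0, 10.239, 15.013, 25.998}
xmin=-3, ymin=0, xmax=13.548, ymax=25.998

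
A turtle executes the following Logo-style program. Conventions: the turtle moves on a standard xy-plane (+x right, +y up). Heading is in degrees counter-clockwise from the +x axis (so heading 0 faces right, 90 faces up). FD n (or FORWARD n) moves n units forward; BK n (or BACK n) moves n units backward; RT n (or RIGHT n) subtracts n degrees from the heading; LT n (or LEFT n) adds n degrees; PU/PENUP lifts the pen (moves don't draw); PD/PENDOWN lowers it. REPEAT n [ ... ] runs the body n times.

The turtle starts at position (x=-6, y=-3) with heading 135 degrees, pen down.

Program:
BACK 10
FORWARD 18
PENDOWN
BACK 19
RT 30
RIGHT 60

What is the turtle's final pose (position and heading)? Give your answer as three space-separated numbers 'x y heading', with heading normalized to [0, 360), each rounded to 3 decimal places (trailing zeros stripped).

Executing turtle program step by step:
Start: pos=(-6,-3), heading=135, pen down
BK 10: (-6,-3) -> (1.071,-10.071) [heading=135, draw]
FD 18: (1.071,-10.071) -> (-11.657,2.657) [heading=135, draw]
PD: pen down
BK 19: (-11.657,2.657) -> (1.778,-10.778) [heading=135, draw]
RT 30: heading 135 -> 105
RT 60: heading 105 -> 45
Final: pos=(1.778,-10.778), heading=45, 3 segment(s) drawn

Answer: 1.778 -10.778 45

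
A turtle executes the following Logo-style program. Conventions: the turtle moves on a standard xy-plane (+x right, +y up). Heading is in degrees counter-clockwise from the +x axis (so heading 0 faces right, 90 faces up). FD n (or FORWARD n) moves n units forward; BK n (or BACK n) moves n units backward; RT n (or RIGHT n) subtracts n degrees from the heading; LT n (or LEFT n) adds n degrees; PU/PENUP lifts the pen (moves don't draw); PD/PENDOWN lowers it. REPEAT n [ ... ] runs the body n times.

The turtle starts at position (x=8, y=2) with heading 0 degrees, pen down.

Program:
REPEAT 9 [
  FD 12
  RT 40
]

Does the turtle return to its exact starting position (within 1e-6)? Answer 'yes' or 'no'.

Executing turtle program step by step:
Start: pos=(8,2), heading=0, pen down
REPEAT 9 [
  -- iteration 1/9 --
  FD 12: (8,2) -> (20,2) [heading=0, draw]
  RT 40: heading 0 -> 320
  -- iteration 2/9 --
  FD 12: (20,2) -> (29.193,-5.713) [heading=320, draw]
  RT 40: heading 320 -> 280
  -- iteration 3/9 --
  FD 12: (29.193,-5.713) -> (31.276,-17.531) [heading=280, draw]
  RT 40: heading 280 -> 240
  -- iteration 4/9 --
  FD 12: (31.276,-17.531) -> (25.276,-27.923) [heading=240, draw]
  RT 40: heading 240 -> 200
  -- iteration 5/9 --
  FD 12: (25.276,-27.923) -> (14,-32.028) [heading=200, draw]
  RT 40: heading 200 -> 160
  -- iteration 6/9 --
  FD 12: (14,-32.028) -> (2.724,-27.923) [heading=160, draw]
  RT 40: heading 160 -> 120
  -- iteration 7/9 --
  FD 12: (2.724,-27.923) -> (-3.276,-17.531) [heading=120, draw]
  RT 40: heading 120 -> 80
  -- iteration 8/9 --
  FD 12: (-3.276,-17.531) -> (-1.193,-5.713) [heading=80, draw]
  RT 40: heading 80 -> 40
  -- iteration 9/9 --
  FD 12: (-1.193,-5.713) -> (8,2) [heading=40, draw]
  RT 40: heading 40 -> 0
]
Final: pos=(8,2), heading=0, 9 segment(s) drawn

Start position: (8, 2)
Final position: (8, 2)
Distance = 0; < 1e-6 -> CLOSED

Answer: yes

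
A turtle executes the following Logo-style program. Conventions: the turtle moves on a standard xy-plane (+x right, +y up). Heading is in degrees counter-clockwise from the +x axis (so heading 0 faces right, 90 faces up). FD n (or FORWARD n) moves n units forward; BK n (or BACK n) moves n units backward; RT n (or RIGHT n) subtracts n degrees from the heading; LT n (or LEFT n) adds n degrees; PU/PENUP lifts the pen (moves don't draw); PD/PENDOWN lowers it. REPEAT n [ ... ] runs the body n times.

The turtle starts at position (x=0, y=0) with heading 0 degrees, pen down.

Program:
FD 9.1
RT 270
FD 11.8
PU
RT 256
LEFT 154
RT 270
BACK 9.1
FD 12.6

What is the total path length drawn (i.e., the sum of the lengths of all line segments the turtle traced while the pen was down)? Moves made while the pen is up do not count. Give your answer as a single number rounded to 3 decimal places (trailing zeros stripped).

Answer: 20.9

Derivation:
Executing turtle program step by step:
Start: pos=(0,0), heading=0, pen down
FD 9.1: (0,0) -> (9.1,0) [heading=0, draw]
RT 270: heading 0 -> 90
FD 11.8: (9.1,0) -> (9.1,11.8) [heading=90, draw]
PU: pen up
RT 256: heading 90 -> 194
LT 154: heading 194 -> 348
RT 270: heading 348 -> 78
BK 9.1: (9.1,11.8) -> (7.208,2.899) [heading=78, move]
FD 12.6: (7.208,2.899) -> (9.828,15.224) [heading=78, move]
Final: pos=(9.828,15.224), heading=78, 2 segment(s) drawn

Segment lengths:
  seg 1: (0,0) -> (9.1,0), length = 9.1
  seg 2: (9.1,0) -> (9.1,11.8), length = 11.8
Total = 20.9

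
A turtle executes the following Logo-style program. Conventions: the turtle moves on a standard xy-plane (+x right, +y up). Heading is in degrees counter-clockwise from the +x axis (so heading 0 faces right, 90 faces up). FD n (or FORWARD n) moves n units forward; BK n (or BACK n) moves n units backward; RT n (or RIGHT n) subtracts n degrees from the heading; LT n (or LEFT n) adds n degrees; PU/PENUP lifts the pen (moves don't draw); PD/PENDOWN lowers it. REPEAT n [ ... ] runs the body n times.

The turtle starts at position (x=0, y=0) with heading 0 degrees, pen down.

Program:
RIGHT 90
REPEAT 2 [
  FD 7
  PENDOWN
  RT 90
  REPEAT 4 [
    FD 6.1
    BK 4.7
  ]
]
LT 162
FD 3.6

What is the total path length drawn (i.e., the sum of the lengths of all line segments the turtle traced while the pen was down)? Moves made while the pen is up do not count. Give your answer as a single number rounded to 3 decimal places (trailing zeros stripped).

Executing turtle program step by step:
Start: pos=(0,0), heading=0, pen down
RT 90: heading 0 -> 270
REPEAT 2 [
  -- iteration 1/2 --
  FD 7: (0,0) -> (0,-7) [heading=270, draw]
  PD: pen down
  RT 90: heading 270 -> 180
  REPEAT 4 [
    -- iteration 1/4 --
    FD 6.1: (0,-7) -> (-6.1,-7) [heading=180, draw]
    BK 4.7: (-6.1,-7) -> (-1.4,-7) [heading=180, draw]
    -- iteration 2/4 --
    FD 6.1: (-1.4,-7) -> (-7.5,-7) [heading=180, draw]
    BK 4.7: (-7.5,-7) -> (-2.8,-7) [heading=180, draw]
    -- iteration 3/4 --
    FD 6.1: (-2.8,-7) -> (-8.9,-7) [heading=180, draw]
    BK 4.7: (-8.9,-7) -> (-4.2,-7) [heading=180, draw]
    -- iteration 4/4 --
    FD 6.1: (-4.2,-7) -> (-10.3,-7) [heading=180, draw]
    BK 4.7: (-10.3,-7) -> (-5.6,-7) [heading=180, draw]
  ]
  -- iteration 2/2 --
  FD 7: (-5.6,-7) -> (-12.6,-7) [heading=180, draw]
  PD: pen down
  RT 90: heading 180 -> 90
  REPEAT 4 [
    -- iteration 1/4 --
    FD 6.1: (-12.6,-7) -> (-12.6,-0.9) [heading=90, draw]
    BK 4.7: (-12.6,-0.9) -> (-12.6,-5.6) [heading=90, draw]
    -- iteration 2/4 --
    FD 6.1: (-12.6,-5.6) -> (-12.6,0.5) [heading=90, draw]
    BK 4.7: (-12.6,0.5) -> (-12.6,-4.2) [heading=90, draw]
    -- iteration 3/4 --
    FD 6.1: (-12.6,-4.2) -> (-12.6,1.9) [heading=90, draw]
    BK 4.7: (-12.6,1.9) -> (-12.6,-2.8) [heading=90, draw]
    -- iteration 4/4 --
    FD 6.1: (-12.6,-2.8) -> (-12.6,3.3) [heading=90, draw]
    BK 4.7: (-12.6,3.3) -> (-12.6,-1.4) [heading=90, draw]
  ]
]
LT 162: heading 90 -> 252
FD 3.6: (-12.6,-1.4) -> (-13.712,-4.824) [heading=252, draw]
Final: pos=(-13.712,-4.824), heading=252, 19 segment(s) drawn

Segment lengths:
  seg 1: (0,0) -> (0,-7), length = 7
  seg 2: (0,-7) -> (-6.1,-7), length = 6.1
  seg 3: (-6.1,-7) -> (-1.4,-7), length = 4.7
  seg 4: (-1.4,-7) -> (-7.5,-7), length = 6.1
  seg 5: (-7.5,-7) -> (-2.8,-7), length = 4.7
  seg 6: (-2.8,-7) -> (-8.9,-7), length = 6.1
  seg 7: (-8.9,-7) -> (-4.2,-7), length = 4.7
  seg 8: (-4.2,-7) -> (-10.3,-7), length = 6.1
  seg 9: (-10.3,-7) -> (-5.6,-7), length = 4.7
  seg 10: (-5.6,-7) -> (-12.6,-7), length = 7
  seg 11: (-12.6,-7) -> (-12.6,-0.9), length = 6.1
  seg 12: (-12.6,-0.9) -> (-12.6,-5.6), length = 4.7
  seg 13: (-12.6,-5.6) -> (-12.6,0.5), length = 6.1
  seg 14: (-12.6,0.5) -> (-12.6,-4.2), length = 4.7
  seg 15: (-12.6,-4.2) -> (-12.6,1.9), length = 6.1
  seg 16: (-12.6,1.9) -> (-12.6,-2.8), length = 4.7
  seg 17: (-12.6,-2.8) -> (-12.6,3.3), length = 6.1
  seg 18: (-12.6,3.3) -> (-12.6,-1.4), length = 4.7
  seg 19: (-12.6,-1.4) -> (-13.712,-4.824), length = 3.6
Total = 104

Answer: 104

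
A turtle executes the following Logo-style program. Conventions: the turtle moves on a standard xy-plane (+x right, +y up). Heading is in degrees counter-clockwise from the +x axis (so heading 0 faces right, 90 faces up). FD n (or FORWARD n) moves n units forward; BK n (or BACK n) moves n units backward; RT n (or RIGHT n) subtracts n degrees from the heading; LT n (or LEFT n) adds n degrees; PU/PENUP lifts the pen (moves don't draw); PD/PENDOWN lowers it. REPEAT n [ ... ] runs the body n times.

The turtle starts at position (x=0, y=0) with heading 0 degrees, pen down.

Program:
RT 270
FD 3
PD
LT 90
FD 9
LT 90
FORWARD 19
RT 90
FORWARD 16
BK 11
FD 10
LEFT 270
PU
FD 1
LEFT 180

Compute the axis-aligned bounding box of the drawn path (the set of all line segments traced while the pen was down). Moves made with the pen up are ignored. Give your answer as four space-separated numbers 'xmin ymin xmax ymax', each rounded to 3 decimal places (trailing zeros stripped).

Answer: -25 -16 0 3

Derivation:
Executing turtle program step by step:
Start: pos=(0,0), heading=0, pen down
RT 270: heading 0 -> 90
FD 3: (0,0) -> (0,3) [heading=90, draw]
PD: pen down
LT 90: heading 90 -> 180
FD 9: (0,3) -> (-9,3) [heading=180, draw]
LT 90: heading 180 -> 270
FD 19: (-9,3) -> (-9,-16) [heading=270, draw]
RT 90: heading 270 -> 180
FD 16: (-9,-16) -> (-25,-16) [heading=180, draw]
BK 11: (-25,-16) -> (-14,-16) [heading=180, draw]
FD 10: (-14,-16) -> (-24,-16) [heading=180, draw]
LT 270: heading 180 -> 90
PU: pen up
FD 1: (-24,-16) -> (-24,-15) [heading=90, move]
LT 180: heading 90 -> 270
Final: pos=(-24,-15), heading=270, 6 segment(s) drawn

Segment endpoints: x in {-25, -24, -14, -9, -9, 0, 0}, y in {-16, -16, 0, 3, 3}
xmin=-25, ymin=-16, xmax=0, ymax=3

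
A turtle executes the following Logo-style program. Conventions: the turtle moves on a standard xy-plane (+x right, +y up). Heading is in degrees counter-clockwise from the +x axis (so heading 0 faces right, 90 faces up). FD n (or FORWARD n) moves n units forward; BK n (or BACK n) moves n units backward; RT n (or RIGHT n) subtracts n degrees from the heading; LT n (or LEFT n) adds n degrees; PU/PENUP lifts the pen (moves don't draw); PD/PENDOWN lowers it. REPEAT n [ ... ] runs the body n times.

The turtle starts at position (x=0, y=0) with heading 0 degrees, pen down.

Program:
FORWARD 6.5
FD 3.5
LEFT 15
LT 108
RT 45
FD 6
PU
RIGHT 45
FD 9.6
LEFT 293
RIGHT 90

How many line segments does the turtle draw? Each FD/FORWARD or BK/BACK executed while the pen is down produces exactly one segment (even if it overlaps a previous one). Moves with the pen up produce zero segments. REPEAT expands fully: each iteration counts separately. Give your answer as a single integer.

Answer: 3

Derivation:
Executing turtle program step by step:
Start: pos=(0,0), heading=0, pen down
FD 6.5: (0,0) -> (6.5,0) [heading=0, draw]
FD 3.5: (6.5,0) -> (10,0) [heading=0, draw]
LT 15: heading 0 -> 15
LT 108: heading 15 -> 123
RT 45: heading 123 -> 78
FD 6: (10,0) -> (11.247,5.869) [heading=78, draw]
PU: pen up
RT 45: heading 78 -> 33
FD 9.6: (11.247,5.869) -> (19.299,11.097) [heading=33, move]
LT 293: heading 33 -> 326
RT 90: heading 326 -> 236
Final: pos=(19.299,11.097), heading=236, 3 segment(s) drawn
Segments drawn: 3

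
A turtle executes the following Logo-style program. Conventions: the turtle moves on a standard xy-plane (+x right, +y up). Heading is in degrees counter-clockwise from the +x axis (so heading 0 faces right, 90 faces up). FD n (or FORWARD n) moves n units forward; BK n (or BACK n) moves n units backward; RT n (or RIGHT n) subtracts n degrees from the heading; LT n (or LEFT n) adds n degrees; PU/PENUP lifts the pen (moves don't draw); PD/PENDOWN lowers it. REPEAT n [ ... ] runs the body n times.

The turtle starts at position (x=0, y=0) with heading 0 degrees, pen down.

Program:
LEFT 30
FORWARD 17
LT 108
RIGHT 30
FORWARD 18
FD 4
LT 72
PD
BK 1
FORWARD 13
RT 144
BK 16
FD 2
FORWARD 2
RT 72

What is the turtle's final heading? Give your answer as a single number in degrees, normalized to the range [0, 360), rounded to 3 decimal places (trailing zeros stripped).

Answer: 324

Derivation:
Executing turtle program step by step:
Start: pos=(0,0), heading=0, pen down
LT 30: heading 0 -> 30
FD 17: (0,0) -> (14.722,8.5) [heading=30, draw]
LT 108: heading 30 -> 138
RT 30: heading 138 -> 108
FD 18: (14.722,8.5) -> (9.16,25.619) [heading=108, draw]
FD 4: (9.16,25.619) -> (7.924,29.423) [heading=108, draw]
LT 72: heading 108 -> 180
PD: pen down
BK 1: (7.924,29.423) -> (8.924,29.423) [heading=180, draw]
FD 13: (8.924,29.423) -> (-4.076,29.423) [heading=180, draw]
RT 144: heading 180 -> 36
BK 16: (-4.076,29.423) -> (-17.02,20.019) [heading=36, draw]
FD 2: (-17.02,20.019) -> (-15.402,21.194) [heading=36, draw]
FD 2: (-15.402,21.194) -> (-13.784,22.37) [heading=36, draw]
RT 72: heading 36 -> 324
Final: pos=(-13.784,22.37), heading=324, 8 segment(s) drawn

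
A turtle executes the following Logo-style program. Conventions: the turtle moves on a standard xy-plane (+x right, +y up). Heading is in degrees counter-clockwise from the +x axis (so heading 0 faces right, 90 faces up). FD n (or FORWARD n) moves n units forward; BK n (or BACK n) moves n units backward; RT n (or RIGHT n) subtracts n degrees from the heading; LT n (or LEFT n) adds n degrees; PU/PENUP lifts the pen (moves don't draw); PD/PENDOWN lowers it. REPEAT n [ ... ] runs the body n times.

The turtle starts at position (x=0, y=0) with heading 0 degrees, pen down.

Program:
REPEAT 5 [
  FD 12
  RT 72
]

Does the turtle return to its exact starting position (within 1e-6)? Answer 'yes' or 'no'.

Executing turtle program step by step:
Start: pos=(0,0), heading=0, pen down
REPEAT 5 [
  -- iteration 1/5 --
  FD 12: (0,0) -> (12,0) [heading=0, draw]
  RT 72: heading 0 -> 288
  -- iteration 2/5 --
  FD 12: (12,0) -> (15.708,-11.413) [heading=288, draw]
  RT 72: heading 288 -> 216
  -- iteration 3/5 --
  FD 12: (15.708,-11.413) -> (6,-18.466) [heading=216, draw]
  RT 72: heading 216 -> 144
  -- iteration 4/5 --
  FD 12: (6,-18.466) -> (-3.708,-11.413) [heading=144, draw]
  RT 72: heading 144 -> 72
  -- iteration 5/5 --
  FD 12: (-3.708,-11.413) -> (0,0) [heading=72, draw]
  RT 72: heading 72 -> 0
]
Final: pos=(0,0), heading=0, 5 segment(s) drawn

Start position: (0, 0)
Final position: (0, 0)
Distance = 0; < 1e-6 -> CLOSED

Answer: yes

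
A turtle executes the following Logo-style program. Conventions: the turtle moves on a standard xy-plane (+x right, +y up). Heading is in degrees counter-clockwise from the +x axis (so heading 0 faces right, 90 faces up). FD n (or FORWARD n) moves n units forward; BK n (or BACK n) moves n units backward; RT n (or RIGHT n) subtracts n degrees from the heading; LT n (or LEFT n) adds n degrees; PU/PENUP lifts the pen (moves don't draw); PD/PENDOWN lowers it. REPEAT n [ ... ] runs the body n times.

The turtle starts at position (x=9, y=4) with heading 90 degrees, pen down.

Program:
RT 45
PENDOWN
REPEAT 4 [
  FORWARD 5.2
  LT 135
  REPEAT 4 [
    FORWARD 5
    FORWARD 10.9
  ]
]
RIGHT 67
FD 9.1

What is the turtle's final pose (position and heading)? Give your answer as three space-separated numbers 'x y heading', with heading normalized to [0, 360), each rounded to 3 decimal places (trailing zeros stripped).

Executing turtle program step by step:
Start: pos=(9,4), heading=90, pen down
RT 45: heading 90 -> 45
PD: pen down
REPEAT 4 [
  -- iteration 1/4 --
  FD 5.2: (9,4) -> (12.677,7.677) [heading=45, draw]
  LT 135: heading 45 -> 180
  REPEAT 4 [
    -- iteration 1/4 --
    FD 5: (12.677,7.677) -> (7.677,7.677) [heading=180, draw]
    FD 10.9: (7.677,7.677) -> (-3.223,7.677) [heading=180, draw]
    -- iteration 2/4 --
    FD 5: (-3.223,7.677) -> (-8.223,7.677) [heading=180, draw]
    FD 10.9: (-8.223,7.677) -> (-19.123,7.677) [heading=180, draw]
    -- iteration 3/4 --
    FD 5: (-19.123,7.677) -> (-24.123,7.677) [heading=180, draw]
    FD 10.9: (-24.123,7.677) -> (-35.023,7.677) [heading=180, draw]
    -- iteration 4/4 --
    FD 5: (-35.023,7.677) -> (-40.023,7.677) [heading=180, draw]
    FD 10.9: (-40.023,7.677) -> (-50.923,7.677) [heading=180, draw]
  ]
  -- iteration 2/4 --
  FD 5.2: (-50.923,7.677) -> (-56.123,7.677) [heading=180, draw]
  LT 135: heading 180 -> 315
  REPEAT 4 [
    -- iteration 1/4 --
    FD 5: (-56.123,7.677) -> (-52.588,4.141) [heading=315, draw]
    FD 10.9: (-52.588,4.141) -> (-44.88,-3.566) [heading=315, draw]
    -- iteration 2/4 --
    FD 5: (-44.88,-3.566) -> (-41.345,-7.102) [heading=315, draw]
    FD 10.9: (-41.345,-7.102) -> (-33.637,-14.809) [heading=315, draw]
    -- iteration 3/4 --
    FD 5: (-33.637,-14.809) -> (-30.102,-18.345) [heading=315, draw]
    FD 10.9: (-30.102,-18.345) -> (-22.394,-26.052) [heading=315, draw]
    -- iteration 4/4 --
    FD 5: (-22.394,-26.052) -> (-18.859,-29.588) [heading=315, draw]
    FD 10.9: (-18.859,-29.588) -> (-11.151,-37.295) [heading=315, draw]
  ]
  -- iteration 3/4 --
  FD 5.2: (-11.151,-37.295) -> (-7.474,-40.972) [heading=315, draw]
  LT 135: heading 315 -> 90
  REPEAT 4 [
    -- iteration 1/4 --
    FD 5: (-7.474,-40.972) -> (-7.474,-35.972) [heading=90, draw]
    FD 10.9: (-7.474,-35.972) -> (-7.474,-25.072) [heading=90, draw]
    -- iteration 2/4 --
    FD 5: (-7.474,-25.072) -> (-7.474,-20.072) [heading=90, draw]
    FD 10.9: (-7.474,-20.072) -> (-7.474,-9.172) [heading=90, draw]
    -- iteration 3/4 --
    FD 5: (-7.474,-9.172) -> (-7.474,-4.172) [heading=90, draw]
    FD 10.9: (-7.474,-4.172) -> (-7.474,6.728) [heading=90, draw]
    -- iteration 4/4 --
    FD 5: (-7.474,6.728) -> (-7.474,11.728) [heading=90, draw]
    FD 10.9: (-7.474,11.728) -> (-7.474,22.628) [heading=90, draw]
  ]
  -- iteration 4/4 --
  FD 5.2: (-7.474,22.628) -> (-7.474,27.828) [heading=90, draw]
  LT 135: heading 90 -> 225
  REPEAT 4 [
    -- iteration 1/4 --
    FD 5: (-7.474,27.828) -> (-11.01,24.292) [heading=225, draw]
    FD 10.9: (-11.01,24.292) -> (-18.717,16.585) [heading=225, draw]
    -- iteration 2/4 --
    FD 5: (-18.717,16.585) -> (-22.253,13.049) [heading=225, draw]
    FD 10.9: (-22.253,13.049) -> (-29.96,5.342) [heading=225, draw]
    -- iteration 3/4 --
    FD 5: (-29.96,5.342) -> (-33.496,1.806) [heading=225, draw]
    FD 10.9: (-33.496,1.806) -> (-41.203,-5.901) [heading=225, draw]
    -- iteration 4/4 --
    FD 5: (-41.203,-5.901) -> (-44.739,-9.437) [heading=225, draw]
    FD 10.9: (-44.739,-9.437) -> (-52.446,-17.144) [heading=225, draw]
  ]
]
RT 67: heading 225 -> 158
FD 9.1: (-52.446,-17.144) -> (-60.883,-13.735) [heading=158, draw]
Final: pos=(-60.883,-13.735), heading=158, 37 segment(s) drawn

Answer: -60.883 -13.735 158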